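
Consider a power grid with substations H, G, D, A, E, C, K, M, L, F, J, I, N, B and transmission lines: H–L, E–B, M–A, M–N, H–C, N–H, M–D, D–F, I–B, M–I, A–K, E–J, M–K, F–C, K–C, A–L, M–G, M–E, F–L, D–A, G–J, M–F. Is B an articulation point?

No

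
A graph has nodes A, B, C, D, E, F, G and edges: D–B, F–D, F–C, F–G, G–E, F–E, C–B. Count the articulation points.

1

Removing F increases the component count from 2 to 3, so F is a cut vertex.
By contrast removing C leaves 2 components; it is not a cut vertex. No other vertex is a cut vertex either.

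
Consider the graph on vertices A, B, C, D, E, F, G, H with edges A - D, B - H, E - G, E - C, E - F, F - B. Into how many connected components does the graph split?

2

Starting from A we can reach A, D. That is one component of size 2.
Starting from B we can reach B, C, E, F, G, H. That is one component of size 6.
Total: 2 components.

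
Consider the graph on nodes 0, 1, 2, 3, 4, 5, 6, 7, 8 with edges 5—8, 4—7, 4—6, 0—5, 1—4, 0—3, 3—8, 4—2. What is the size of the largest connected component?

5

Starting from 0 we can reach 0, 3, 5, 8. That is one component of size 4.
Starting from 1 we can reach 1, 2, 4, 6, 7. That is one component of size 5.
The largest has 5 vertices.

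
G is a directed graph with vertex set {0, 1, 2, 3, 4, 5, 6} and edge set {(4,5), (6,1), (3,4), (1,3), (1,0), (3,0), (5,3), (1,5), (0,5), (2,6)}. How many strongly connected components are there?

4

{0, 3, 4, 5} are all mutually reachable — one SCC of size 4.
{2} is an SCC by itself.
{1} is an SCC by itself.
{6} is an SCC by itself.
That gives 4 strongly connected components.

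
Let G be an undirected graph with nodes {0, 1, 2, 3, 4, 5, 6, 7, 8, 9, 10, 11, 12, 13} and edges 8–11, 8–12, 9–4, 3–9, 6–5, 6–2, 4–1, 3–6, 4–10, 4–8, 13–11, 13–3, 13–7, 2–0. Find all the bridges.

0-2, 1-4, 10-4, 12-8, 13-7, 2-6, 3-6, 5-6

The edges on the cycle 13-3-9-4-8-11-13 are not bridges since each lies on that cycle.
But removing 1–4 disconnects 1 from 4; removing 2–0 disconnects 2 from 0; removing 13–7 disconnects 13 from 7; removing 4–10 disconnects 4 from 10 — these are bridges.
In total 8 edges are bridges.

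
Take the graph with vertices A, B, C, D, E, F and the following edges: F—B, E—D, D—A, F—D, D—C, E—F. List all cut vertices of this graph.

D, F

Removing D increases the component count from 1 to 3, so D is a cut vertex.
Removing F increases the component count from 1 to 2, so F is a cut vertex.
By contrast removing C leaves 1 component; it is not a cut vertex. No other vertex is a cut vertex either.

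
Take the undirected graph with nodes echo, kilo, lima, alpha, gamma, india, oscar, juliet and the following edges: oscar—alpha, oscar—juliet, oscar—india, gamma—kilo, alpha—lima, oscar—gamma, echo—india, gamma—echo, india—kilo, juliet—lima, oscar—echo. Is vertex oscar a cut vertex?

Deleting oscar raises the number of components from 1 to 2, so oscar is a cut vertex.

Yes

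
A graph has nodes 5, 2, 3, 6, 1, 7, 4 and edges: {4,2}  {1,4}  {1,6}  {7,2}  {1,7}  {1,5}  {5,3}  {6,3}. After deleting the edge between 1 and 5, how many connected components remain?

1

1 and 5 are still connected via 1-6-3-5, so the component count stays at 1.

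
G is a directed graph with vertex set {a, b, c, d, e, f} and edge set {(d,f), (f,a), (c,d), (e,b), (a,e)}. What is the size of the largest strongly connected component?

1

{f} is an SCC by itself.
{e} is an SCC by itself.
{d} is an SCC by itself.
{b} is an SCC by itself.
{c} is an SCC by itself.
(and 1 more singleton SCC)
The largest has 1 vertex.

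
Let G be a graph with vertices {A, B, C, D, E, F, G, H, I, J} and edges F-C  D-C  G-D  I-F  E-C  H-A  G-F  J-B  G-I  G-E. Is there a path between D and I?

From D we can reach C, D, E, F, G, I, which includes I.

Yes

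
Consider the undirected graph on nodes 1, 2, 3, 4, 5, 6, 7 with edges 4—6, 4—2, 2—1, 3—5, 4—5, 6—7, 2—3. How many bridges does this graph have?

The edges on the cycle 4-2-3-5-4 are not bridges since each lies on that cycle.
But removing 2—1 disconnects 2 from 1; removing 6—7 disconnects 6 from 7; removing 4—6 disconnects 4 from 6 — these are bridges.
That makes 3 bridges.

3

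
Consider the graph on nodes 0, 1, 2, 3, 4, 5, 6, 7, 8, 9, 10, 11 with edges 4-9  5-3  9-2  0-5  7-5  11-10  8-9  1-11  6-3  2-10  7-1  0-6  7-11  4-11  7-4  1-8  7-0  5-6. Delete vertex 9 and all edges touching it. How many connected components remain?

With 9 gone, the remaining components are: {0, 1, 2, 3, 4, 5, 6, 7, 8, 10, 11}.
That is 1 component.

1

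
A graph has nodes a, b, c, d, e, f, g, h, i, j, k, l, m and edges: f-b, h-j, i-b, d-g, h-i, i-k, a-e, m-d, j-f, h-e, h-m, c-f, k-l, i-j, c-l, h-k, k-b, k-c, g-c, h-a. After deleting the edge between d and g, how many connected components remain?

d and g are still connected via d-m-h-k-c-g, so the component count stays at 1.

1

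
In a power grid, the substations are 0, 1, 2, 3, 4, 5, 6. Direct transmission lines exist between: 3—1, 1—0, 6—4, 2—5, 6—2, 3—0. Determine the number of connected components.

2

Starting from 0 we can reach 0, 1, 3. That is one component of size 3.
Starting from 2 we can reach 2, 4, 5, 6. That is one component of size 4.
Total: 2 components.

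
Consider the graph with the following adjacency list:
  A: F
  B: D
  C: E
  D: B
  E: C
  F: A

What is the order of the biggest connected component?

2

Starting from B we can reach B, D. That is one component of size 2.
Starting from A we can reach A, F. That is one component of size 2.
Starting from C we can reach C, E. That is one component of size 2.
The largest has 2 vertices.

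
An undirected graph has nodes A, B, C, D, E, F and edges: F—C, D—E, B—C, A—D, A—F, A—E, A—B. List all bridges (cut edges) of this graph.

none

The edges on the cycle A-D-E-A are not bridges since each lies on that cycle.
Every edge lies on some cycle, so there are no bridges.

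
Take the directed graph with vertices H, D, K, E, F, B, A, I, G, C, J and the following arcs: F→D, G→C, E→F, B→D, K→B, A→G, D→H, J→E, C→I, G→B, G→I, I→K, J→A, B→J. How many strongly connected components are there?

5

{A, B, C, G, I, J, K} are all mutually reachable — one SCC of size 7.
{D} is an SCC by itself.
{E} is an SCC by itself.
{H} is an SCC by itself.
{F} is an SCC by itself.
That gives 5 strongly connected components.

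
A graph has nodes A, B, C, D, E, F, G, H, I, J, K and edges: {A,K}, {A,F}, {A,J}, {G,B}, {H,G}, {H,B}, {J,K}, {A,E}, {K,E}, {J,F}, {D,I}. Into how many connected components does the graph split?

C is isolated — a component by itself.
Starting from D we can reach D, I. That is one component of size 2.
Starting from B we can reach B, G, H. That is one component of size 3.
Starting from A we can reach A, E, F, J, K. That is one component of size 5.
Total: 4 components.

4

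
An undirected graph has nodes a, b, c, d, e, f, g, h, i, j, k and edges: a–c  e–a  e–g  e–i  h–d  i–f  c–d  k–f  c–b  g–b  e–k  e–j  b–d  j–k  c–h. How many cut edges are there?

0

The edges on the cycle c-h-d-c are not bridges since each lies on that cycle.
Every edge lies on some cycle, so there are no bridges.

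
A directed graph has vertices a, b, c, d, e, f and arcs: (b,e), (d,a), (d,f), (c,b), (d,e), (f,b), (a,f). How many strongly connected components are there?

6

{a} is an SCC by itself.
{e} is an SCC by itself.
{f} is an SCC by itself.
{b} is an SCC by itself.
{d} is an SCC by itself.
(and 1 more singleton SCC)
That gives 6 strongly connected components.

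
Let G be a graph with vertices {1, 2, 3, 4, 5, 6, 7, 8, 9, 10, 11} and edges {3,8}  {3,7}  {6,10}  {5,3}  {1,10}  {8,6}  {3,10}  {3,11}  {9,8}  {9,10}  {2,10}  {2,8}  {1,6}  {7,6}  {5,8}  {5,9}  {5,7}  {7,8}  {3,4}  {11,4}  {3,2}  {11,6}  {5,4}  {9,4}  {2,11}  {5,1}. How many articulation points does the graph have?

Removing 8, for instance, still leaves 1 component. No single vertex removal increases the component count — the graph has no articulation points.

0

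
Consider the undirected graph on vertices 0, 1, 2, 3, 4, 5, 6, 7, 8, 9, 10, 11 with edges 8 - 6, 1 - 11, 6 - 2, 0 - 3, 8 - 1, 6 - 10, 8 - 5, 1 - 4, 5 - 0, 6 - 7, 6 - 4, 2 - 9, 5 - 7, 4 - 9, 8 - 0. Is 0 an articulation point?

Yes

Deleting 0 raises the number of components from 1 to 2, so 0 is a cut vertex.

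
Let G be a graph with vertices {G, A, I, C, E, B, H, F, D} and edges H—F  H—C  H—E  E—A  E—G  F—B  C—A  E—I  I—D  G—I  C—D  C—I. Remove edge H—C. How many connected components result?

1

H and C are still connected via H-E-A-C, so the component count stays at 1.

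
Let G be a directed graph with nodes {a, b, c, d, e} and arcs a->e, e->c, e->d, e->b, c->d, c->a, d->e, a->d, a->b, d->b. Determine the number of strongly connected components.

{a, c, d, e} are all mutually reachable — one SCC of size 4.
{b} is an SCC by itself.
That gives 2 strongly connected components.

2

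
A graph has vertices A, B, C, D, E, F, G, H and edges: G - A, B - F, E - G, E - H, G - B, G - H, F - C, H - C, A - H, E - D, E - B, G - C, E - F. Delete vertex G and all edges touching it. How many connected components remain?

1

With G gone, the remaining components are: {A, B, C, D, E, F, H}.
That is 1 component.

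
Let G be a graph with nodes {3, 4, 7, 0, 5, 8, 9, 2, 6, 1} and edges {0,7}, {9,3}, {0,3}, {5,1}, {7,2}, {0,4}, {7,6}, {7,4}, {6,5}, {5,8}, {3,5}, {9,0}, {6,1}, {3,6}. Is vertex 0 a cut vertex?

No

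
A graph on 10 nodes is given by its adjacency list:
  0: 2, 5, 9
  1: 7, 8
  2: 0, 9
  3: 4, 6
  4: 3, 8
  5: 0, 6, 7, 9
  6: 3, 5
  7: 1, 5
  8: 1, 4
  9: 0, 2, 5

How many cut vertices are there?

1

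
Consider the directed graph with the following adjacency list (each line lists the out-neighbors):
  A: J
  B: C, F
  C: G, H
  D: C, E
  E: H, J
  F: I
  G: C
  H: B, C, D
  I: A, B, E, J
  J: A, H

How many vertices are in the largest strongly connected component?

10

{A, B, C, D, E, F, G, H, I, J} are all mutually reachable — one SCC of size 10.
The largest has 10 vertices.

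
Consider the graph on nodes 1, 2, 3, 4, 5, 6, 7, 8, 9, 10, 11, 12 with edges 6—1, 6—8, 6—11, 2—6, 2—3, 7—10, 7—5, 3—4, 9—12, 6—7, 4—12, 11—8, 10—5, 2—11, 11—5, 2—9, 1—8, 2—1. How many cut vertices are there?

1

Removing 2 increases the component count from 1 to 2, so 2 is a cut vertex.
By contrast removing 3 leaves 1 component; it is not a cut vertex. No other vertex is a cut vertex either.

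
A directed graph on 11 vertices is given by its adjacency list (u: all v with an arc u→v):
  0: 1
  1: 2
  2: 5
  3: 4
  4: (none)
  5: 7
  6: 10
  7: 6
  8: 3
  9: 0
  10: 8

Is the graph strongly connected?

No

There is no directed path from 4 to 6, so the graph is not strongly connected.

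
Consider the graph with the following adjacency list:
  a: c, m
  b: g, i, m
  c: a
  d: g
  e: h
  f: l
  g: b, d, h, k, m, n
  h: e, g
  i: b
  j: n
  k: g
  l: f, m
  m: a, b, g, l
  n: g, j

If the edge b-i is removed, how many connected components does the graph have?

Before removal there is 1 component.
b-i is a bridge — removing it separates b's side from i's side.
After removal: 2 components.

2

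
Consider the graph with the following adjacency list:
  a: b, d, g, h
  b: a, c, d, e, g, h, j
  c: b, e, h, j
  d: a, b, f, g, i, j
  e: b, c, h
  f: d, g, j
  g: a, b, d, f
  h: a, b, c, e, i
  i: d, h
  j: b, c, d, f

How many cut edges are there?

The edges on the cycle j-c-h-a-b-j are not bridges since each lies on that cycle.
Every edge lies on some cycle, so there are no bridges.

0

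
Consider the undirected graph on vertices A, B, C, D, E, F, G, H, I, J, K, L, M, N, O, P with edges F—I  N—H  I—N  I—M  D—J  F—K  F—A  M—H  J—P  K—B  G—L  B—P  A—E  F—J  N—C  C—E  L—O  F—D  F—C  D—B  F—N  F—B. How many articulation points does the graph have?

2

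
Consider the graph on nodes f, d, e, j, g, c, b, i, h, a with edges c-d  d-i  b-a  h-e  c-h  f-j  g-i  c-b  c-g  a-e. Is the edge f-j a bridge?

Removing f-j leaves no path between f and j: the component count goes from 2 to 3. So it is a bridge.

Yes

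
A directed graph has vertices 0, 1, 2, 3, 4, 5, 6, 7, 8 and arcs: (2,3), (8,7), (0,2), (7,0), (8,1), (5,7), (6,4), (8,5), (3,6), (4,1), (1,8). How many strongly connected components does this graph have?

1

{0, 1, 2, 3, 4, 5, 6, 7, 8} are all mutually reachable — one SCC of size 9.
That gives 1 strongly connected component.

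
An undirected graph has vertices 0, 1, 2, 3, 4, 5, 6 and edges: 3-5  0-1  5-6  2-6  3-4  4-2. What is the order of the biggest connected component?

Starting from 0 we can reach 0, 1. That is one component of size 2.
Starting from 2 we can reach 2, 3, 4, 5, 6. That is one component of size 5.
The largest has 5 vertices.

5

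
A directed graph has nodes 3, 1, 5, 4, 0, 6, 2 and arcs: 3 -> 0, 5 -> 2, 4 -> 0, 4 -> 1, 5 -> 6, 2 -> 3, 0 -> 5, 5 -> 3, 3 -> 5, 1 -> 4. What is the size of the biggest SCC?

4

{0, 2, 3, 5} are all mutually reachable — one SCC of size 4.
{1, 4} are all mutually reachable — one SCC of size 2.
{6} is an SCC by itself.
The largest has 4 vertices.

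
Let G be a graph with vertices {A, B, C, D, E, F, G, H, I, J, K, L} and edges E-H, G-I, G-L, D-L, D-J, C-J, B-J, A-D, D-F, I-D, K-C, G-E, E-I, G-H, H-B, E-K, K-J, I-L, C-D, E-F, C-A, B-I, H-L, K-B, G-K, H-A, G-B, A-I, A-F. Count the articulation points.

Removing L, for instance, still leaves 1 component. No single vertex removal increases the component count — the graph has no articulation points.

0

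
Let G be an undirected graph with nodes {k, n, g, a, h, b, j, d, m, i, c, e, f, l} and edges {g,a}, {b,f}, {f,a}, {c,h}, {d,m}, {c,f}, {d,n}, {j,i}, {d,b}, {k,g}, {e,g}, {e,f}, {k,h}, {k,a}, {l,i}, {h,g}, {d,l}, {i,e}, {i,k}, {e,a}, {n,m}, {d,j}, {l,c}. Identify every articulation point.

Removing d increases the component count from 1 to 2, so d is a cut vertex.
By contrast removing i leaves 1 component; it is not a cut vertex. No other vertex is a cut vertex either.

d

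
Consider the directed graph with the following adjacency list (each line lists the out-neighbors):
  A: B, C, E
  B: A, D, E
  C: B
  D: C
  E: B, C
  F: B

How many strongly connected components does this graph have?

{A, B, C, D, E} are all mutually reachable — one SCC of size 5.
{F} is an SCC by itself.
That gives 2 strongly connected components.

2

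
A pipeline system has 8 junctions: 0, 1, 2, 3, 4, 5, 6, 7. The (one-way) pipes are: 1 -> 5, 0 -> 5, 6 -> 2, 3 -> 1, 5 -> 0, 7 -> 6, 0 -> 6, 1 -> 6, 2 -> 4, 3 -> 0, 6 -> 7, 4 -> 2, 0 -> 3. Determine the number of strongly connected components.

3

{0, 1, 3, 5} are all mutually reachable — one SCC of size 4.
{6, 7} are all mutually reachable — one SCC of size 2.
{2, 4} are all mutually reachable — one SCC of size 2.
That gives 3 strongly connected components.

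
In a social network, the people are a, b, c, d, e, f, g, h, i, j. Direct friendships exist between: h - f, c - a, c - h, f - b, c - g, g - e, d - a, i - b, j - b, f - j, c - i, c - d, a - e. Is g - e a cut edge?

No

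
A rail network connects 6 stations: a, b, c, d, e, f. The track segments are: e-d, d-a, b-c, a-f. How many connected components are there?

2

Starting from b we can reach b, c. That is one component of size 2.
Starting from a we can reach a, d, e, f. That is one component of size 4.
Total: 2 components.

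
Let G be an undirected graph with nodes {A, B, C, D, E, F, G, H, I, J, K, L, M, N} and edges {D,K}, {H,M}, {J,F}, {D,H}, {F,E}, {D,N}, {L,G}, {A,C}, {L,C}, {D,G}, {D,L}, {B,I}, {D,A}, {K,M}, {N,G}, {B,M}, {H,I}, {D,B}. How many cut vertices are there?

2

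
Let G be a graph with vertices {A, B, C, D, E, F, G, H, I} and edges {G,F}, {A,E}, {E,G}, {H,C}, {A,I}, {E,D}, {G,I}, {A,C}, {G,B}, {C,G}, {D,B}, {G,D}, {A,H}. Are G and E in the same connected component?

Yes

From G we can reach A, B, C, D, E, F, G, H, I, which includes E.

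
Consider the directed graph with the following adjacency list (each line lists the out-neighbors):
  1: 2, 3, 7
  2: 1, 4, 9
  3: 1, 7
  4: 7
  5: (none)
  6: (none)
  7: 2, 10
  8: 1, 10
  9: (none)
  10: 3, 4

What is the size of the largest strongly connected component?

6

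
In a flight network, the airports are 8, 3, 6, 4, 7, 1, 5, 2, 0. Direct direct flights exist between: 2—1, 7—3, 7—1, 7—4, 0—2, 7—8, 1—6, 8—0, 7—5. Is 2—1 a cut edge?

No

After removing 2—1, the path 2-0-8-7-1 still connects them, so the edge is not a bridge.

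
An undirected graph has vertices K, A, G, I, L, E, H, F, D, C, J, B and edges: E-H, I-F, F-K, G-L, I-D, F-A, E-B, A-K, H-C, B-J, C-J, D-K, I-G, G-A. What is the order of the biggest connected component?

Starting from B we can reach B, C, E, H, J. That is one component of size 5.
Starting from A we can reach A, D, F, G, I, K, L. That is one component of size 7.
The largest has 7 vertices.

7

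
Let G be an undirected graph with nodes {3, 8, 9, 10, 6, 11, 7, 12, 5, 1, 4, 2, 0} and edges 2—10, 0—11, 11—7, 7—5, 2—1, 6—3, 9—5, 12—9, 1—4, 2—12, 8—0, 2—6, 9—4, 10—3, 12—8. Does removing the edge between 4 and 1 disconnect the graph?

After removing 4—1, the path 4-9-12-2-1 still connects them, so the edge is not a bridge.

No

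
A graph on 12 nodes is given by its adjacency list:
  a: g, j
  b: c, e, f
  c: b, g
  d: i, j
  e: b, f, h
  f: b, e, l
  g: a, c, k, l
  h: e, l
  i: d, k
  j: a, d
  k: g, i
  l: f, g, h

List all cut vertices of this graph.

g

Removing g increases the component count from 1 to 2, so g is a cut vertex.
By contrast removing k leaves 1 component; it is not a cut vertex. No other vertex is a cut vertex either.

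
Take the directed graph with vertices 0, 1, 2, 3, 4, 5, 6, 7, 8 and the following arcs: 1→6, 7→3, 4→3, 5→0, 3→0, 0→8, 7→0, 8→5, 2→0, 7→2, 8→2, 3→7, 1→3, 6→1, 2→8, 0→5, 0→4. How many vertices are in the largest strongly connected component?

{0, 2, 3, 4, 5, 7, 8} are all mutually reachable — one SCC of size 7.
{1, 6} are all mutually reachable — one SCC of size 2.
The largest has 7 vertices.

7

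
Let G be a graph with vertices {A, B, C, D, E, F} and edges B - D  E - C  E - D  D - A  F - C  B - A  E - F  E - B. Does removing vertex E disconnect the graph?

Yes

Deleting E raises the number of components from 1 to 2, so E is a cut vertex.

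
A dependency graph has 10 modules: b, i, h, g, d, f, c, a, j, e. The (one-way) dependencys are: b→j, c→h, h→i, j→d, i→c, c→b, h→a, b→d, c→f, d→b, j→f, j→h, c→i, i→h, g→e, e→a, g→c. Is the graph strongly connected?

There is no directed path from h to g, so the graph is not strongly connected.

No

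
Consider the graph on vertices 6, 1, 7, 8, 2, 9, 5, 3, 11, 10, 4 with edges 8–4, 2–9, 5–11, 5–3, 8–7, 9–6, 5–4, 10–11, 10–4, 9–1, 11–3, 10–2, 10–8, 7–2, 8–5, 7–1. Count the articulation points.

Removing 9 increases the component count from 1 to 2, so 9 is a cut vertex.
By contrast removing 8 leaves 1 component; it is not a cut vertex. No other vertex is a cut vertex either.

1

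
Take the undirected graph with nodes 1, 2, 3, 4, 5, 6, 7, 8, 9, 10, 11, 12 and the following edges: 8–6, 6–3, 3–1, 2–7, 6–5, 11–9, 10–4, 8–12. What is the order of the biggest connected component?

6

Starting from 9 we can reach 9, 11. That is one component of size 2.
Starting from 4 we can reach 4, 10. That is one component of size 2.
Starting from 2 we can reach 2, 7. That is one component of size 2.
Starting from 1 we can reach 1, 3, 5, 6, 8, 12. That is one component of size 6.
The largest has 6 vertices.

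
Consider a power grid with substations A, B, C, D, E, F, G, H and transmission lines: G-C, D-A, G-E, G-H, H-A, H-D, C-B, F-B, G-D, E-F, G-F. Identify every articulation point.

Removing G increases the component count from 1 to 2, so G is a cut vertex.
By contrast removing B leaves 1 component; it is not a cut vertex. No other vertex is a cut vertex either.

G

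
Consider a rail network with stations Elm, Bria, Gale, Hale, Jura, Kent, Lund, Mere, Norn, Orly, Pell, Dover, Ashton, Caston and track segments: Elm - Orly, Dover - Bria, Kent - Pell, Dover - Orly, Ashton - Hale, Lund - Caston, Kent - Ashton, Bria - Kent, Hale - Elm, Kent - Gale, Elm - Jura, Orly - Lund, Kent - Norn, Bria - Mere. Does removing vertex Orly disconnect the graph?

Deleting Orly raises the number of components from 1 to 2, so Orly is a cut vertex.

Yes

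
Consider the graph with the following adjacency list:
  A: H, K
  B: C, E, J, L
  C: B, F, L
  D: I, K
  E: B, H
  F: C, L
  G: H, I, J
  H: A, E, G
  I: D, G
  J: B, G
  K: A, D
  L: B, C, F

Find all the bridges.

none

The edges on the cycle B-C-F-L-B are not bridges since each lies on that cycle.
Every edge lies on some cycle, so there are no bridges.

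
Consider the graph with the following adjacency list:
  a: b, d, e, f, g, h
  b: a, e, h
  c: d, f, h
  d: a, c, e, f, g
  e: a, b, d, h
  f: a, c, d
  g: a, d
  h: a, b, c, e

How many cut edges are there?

The edges on the cycle h-b-a-h are not bridges since each lies on that cycle.
Every edge lies on some cycle, so there are no bridges.

0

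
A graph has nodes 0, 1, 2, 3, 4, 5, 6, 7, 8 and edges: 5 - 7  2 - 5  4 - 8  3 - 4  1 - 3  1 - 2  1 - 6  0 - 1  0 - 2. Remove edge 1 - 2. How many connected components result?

1

1 and 2 are still connected via 1-0-2, so the component count stays at 1.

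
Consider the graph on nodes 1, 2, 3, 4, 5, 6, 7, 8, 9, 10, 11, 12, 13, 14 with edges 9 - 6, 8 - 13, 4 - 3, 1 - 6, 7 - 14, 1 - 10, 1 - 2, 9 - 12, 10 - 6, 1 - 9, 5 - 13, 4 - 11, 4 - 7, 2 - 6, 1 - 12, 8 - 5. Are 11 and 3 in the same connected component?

Yes

From 11 we can reach 3, 4, 7, 11, 14, which includes 3.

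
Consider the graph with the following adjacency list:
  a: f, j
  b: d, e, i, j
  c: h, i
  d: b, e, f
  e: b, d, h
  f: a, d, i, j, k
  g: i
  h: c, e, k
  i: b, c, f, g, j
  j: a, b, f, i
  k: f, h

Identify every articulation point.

Removing i increases the component count from 1 to 2, so i is a cut vertex.
By contrast removing a leaves 1 component; it is not a cut vertex. No other vertex is a cut vertex either.

i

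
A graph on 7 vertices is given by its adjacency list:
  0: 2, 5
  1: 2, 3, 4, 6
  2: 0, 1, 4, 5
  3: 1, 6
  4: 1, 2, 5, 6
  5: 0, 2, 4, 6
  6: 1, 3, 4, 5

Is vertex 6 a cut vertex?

Deleting 6 leaves 1 component (was 1) (its neighbors 1, 3, 4, 5 remain connected to each other), so 6 is not a cut vertex.

No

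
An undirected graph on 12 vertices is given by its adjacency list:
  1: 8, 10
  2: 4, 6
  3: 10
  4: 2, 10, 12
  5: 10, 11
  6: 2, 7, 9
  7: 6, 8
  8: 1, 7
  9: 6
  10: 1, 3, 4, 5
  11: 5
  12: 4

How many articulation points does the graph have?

4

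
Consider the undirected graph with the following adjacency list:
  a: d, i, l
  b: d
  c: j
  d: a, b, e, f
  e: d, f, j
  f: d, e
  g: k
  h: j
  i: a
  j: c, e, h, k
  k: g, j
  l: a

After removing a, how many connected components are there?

With a gone, the remaining components are: {i}; {l}; {b, c, d, e, f, g, h, j, k}.
That is 3 components.

3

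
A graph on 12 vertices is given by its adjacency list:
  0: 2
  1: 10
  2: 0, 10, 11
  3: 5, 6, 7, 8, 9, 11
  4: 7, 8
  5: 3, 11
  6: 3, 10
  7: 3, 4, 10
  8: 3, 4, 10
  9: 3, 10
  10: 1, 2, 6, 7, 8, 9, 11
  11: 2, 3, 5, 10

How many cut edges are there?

2

The edges on the cycle 3-11-2-10-6-3 are not bridges since each lies on that cycle.
But removing 1-10 disconnects 1 from 10; removing 2-0 disconnects 2 from 0 — these are bridges.
That makes 2 bridges.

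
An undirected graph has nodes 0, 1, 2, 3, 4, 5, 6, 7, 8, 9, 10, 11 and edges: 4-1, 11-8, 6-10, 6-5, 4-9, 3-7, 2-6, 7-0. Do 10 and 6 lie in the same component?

Yes

From 10 we can reach 2, 5, 6, 10, which includes 6.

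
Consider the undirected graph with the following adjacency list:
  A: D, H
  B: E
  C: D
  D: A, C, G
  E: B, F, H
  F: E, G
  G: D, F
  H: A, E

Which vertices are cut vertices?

D, E

Removing D increases the component count from 1 to 2, so D is a cut vertex.
Removing E increases the component count from 1 to 2, so E is a cut vertex.
By contrast removing C leaves 1 component; it is not a cut vertex. No other vertex is a cut vertex either.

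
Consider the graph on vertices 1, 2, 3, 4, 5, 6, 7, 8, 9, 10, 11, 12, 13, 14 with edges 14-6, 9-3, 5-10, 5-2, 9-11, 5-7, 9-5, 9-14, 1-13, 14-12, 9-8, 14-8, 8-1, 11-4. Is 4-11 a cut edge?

Removing 4-11 leaves no path between 4 and 11: the component count goes from 1 to 2. So it is a bridge.

Yes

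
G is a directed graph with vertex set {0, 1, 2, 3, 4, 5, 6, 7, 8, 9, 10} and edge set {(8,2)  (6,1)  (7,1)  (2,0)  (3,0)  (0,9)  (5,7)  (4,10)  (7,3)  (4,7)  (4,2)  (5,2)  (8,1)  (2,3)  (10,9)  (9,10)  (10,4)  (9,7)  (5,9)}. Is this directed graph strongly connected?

There is no directed path from 9 to 8, so the graph is not strongly connected.

No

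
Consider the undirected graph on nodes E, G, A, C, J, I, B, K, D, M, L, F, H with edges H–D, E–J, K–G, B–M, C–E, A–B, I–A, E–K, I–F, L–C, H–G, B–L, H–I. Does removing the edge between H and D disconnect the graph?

Yes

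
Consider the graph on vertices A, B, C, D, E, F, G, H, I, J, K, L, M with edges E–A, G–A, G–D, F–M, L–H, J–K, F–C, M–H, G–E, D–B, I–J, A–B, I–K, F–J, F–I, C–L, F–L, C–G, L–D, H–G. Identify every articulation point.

F

Removing F increases the component count from 1 to 2, so F is a cut vertex.
By contrast removing K leaves 1 component; it is not a cut vertex. No other vertex is a cut vertex either.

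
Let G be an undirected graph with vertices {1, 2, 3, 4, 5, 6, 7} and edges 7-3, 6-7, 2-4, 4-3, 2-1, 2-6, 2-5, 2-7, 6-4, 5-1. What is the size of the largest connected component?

Starting from 1 we can reach 1, 2, 3, 4, 5, 6, 7. That is one component of size 7.
The largest has 7 vertices.

7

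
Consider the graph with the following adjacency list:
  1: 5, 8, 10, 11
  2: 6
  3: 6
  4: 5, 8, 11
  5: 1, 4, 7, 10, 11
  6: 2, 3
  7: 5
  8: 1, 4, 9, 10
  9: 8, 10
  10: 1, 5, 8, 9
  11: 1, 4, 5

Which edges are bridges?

The edges on the cycle 10-9-8-10 are not bridges since each lies on that cycle.
But removing 7-5 disconnects 7 from 5; removing 2-6 disconnects 2 from 6; removing 6-3 disconnects 6 from 3 — these are bridges.

2-6, 3-6, 5-7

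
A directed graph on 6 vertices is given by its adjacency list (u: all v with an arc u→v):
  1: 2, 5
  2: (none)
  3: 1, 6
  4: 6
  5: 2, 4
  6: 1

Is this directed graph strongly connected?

There is no directed path from 4 to 3, so the graph is not strongly connected.

No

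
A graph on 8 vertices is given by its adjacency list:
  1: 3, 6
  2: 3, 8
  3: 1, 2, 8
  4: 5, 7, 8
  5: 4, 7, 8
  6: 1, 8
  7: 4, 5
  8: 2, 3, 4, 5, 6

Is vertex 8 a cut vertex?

Deleting 8 raises the number of components from 1 to 2, so 8 is a cut vertex.

Yes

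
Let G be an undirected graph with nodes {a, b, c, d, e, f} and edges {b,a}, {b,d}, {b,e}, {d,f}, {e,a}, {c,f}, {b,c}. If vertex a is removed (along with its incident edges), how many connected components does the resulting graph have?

1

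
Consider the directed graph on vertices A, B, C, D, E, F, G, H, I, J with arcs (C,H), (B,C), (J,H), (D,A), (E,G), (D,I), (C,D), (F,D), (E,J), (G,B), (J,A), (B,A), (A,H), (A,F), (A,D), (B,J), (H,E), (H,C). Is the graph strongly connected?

No

There is no directed path from I to C, so the graph is not strongly connected.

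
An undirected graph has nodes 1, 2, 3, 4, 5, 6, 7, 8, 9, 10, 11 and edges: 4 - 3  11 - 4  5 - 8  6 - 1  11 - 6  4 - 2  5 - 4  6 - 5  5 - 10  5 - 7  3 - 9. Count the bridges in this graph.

7

The edges on the cycle 11-6-5-4-11 are not bridges since each lies on that cycle.
But removing 4 - 2 disconnects 4 from 2; removing 6 - 1 disconnects 6 from 1; removing 5 - 7 disconnects 5 from 7; removing 5 - 10 disconnects 5 from 10 — these are bridges.
In total 7 edges are bridges.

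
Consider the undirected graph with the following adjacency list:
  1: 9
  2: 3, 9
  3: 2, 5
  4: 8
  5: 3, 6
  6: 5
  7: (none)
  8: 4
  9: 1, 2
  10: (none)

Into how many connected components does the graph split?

4

7 is isolated — a component by itself.
10 is isolated — a component by itself.
Starting from 4 we can reach 4, 8. That is one component of size 2.
Starting from 1 we can reach 1, 2, 3, 5, 6, 9. That is one component of size 6.
Total: 4 components.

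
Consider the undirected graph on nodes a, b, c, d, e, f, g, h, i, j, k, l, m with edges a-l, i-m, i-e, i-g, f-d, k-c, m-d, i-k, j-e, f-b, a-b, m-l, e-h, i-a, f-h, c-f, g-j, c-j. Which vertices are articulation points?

none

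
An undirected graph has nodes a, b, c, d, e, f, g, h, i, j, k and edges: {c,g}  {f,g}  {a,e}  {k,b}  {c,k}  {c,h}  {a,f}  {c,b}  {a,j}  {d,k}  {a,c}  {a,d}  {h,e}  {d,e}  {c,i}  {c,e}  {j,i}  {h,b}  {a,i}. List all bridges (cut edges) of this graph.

none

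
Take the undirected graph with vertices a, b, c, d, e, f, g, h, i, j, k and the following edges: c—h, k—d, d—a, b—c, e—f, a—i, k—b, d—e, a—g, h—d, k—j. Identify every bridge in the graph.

The edges on the cycle k-b-c-h-d-k are not bridges since each lies on that cycle.
But removing g—a disconnects g from a; removing d—a disconnects d from a; removing i—a disconnects i from a; removing k—j disconnects k from j — these are bridges.
In total 6 edges are bridges.

a-d, a-g, a-i, d-e, e-f, j-k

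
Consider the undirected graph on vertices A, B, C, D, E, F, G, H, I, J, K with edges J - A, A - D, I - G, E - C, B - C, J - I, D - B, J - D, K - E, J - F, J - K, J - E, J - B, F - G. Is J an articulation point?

Yes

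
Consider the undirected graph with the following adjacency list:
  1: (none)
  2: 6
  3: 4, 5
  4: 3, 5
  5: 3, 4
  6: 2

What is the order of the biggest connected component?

3

1 is isolated — a component by itself.
Starting from 2 we can reach 2, 6. That is one component of size 2.
Starting from 3 we can reach 3, 4, 5. That is one component of size 3.
The largest has 3 vertices.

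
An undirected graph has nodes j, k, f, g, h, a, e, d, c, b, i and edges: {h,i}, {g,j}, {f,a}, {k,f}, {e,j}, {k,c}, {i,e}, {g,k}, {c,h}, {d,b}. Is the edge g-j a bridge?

No

After removing g-j, the path g-k-c-h-i-e-j still connects them, so the edge is not a bridge.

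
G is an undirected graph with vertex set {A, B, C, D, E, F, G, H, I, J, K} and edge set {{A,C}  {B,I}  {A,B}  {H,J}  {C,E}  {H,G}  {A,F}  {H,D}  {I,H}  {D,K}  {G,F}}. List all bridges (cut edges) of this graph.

A-C, C-E, D-H, D-K, H-J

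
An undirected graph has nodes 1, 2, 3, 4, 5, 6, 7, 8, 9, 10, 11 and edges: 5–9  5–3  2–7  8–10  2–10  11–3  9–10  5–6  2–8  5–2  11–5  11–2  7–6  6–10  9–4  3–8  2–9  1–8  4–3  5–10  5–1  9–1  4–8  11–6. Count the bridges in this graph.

0

The edges on the cycle 5-2-9-4-8-3-5 are not bridges since each lies on that cycle.
Every edge lies on some cycle, so there are no bridges.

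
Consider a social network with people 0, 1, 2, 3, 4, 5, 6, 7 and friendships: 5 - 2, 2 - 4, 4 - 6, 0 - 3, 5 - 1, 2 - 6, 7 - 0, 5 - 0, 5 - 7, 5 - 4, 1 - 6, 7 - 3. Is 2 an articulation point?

No

Deleting 2 leaves 1 component (was 1) (its neighbors 4, 5, 6 remain connected to each other), so 2 is not a cut vertex.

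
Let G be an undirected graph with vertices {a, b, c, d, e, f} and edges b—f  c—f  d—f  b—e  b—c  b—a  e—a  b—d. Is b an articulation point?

Yes

Deleting b raises the number of components from 1 to 2, so b is a cut vertex.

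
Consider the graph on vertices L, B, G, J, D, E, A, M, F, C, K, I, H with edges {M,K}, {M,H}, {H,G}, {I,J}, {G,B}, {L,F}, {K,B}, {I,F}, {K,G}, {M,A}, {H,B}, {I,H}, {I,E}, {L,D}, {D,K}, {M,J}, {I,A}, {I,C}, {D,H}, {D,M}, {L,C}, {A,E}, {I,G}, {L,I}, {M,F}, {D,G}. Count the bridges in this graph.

0

The edges on the cycle L-I-J-M-D-L are not bridges since each lies on that cycle.
Every edge lies on some cycle, so there are no bridges.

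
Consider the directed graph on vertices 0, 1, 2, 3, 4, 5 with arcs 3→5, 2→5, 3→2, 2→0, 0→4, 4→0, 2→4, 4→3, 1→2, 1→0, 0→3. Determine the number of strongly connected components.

3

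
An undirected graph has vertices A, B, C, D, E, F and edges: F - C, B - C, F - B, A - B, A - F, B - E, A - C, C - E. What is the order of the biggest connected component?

5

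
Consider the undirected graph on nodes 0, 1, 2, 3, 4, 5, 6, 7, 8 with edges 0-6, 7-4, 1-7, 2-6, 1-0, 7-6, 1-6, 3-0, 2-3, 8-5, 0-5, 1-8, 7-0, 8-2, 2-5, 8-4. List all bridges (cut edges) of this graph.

none

The edges on the cycle 1-8-2-3-0-7-1 are not bridges since each lies on that cycle.
Every edge lies on some cycle, so there are no bridges.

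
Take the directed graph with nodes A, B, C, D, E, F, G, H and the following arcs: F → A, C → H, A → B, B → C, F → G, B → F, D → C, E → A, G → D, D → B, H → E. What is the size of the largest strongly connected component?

8

{A, B, C, D, E, F, G, H} are all mutually reachable — one SCC of size 8.
The largest has 8 vertices.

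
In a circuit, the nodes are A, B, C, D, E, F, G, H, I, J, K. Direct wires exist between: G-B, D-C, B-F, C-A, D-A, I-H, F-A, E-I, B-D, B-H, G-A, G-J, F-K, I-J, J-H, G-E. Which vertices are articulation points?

F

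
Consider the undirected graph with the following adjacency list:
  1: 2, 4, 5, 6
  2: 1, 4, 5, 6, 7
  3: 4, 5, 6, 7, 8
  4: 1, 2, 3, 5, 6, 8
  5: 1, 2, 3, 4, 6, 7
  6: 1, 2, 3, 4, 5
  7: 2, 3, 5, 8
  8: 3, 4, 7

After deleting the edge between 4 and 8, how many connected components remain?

4 and 8 are still connected via 4-3-8, so the component count stays at 1.

1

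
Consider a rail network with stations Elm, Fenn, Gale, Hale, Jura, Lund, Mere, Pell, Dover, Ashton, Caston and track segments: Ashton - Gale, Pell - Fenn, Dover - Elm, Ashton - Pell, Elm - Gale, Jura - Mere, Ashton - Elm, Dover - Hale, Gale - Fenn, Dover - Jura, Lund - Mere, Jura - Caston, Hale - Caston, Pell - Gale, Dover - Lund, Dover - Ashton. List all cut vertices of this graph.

Removing Dover increases the component count from 1 to 2, so Dover is a cut vertex.
By contrast removing Caston leaves 1 component; it is not a cut vertex. No other vertex is a cut vertex either.

Dover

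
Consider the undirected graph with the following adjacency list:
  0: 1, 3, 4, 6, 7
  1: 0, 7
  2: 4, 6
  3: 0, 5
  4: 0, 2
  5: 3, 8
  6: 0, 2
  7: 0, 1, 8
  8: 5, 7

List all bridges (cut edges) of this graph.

none

The edges on the cycle 0-6-2-4-0 are not bridges since each lies on that cycle.
Every edge lies on some cycle, so there are no bridges.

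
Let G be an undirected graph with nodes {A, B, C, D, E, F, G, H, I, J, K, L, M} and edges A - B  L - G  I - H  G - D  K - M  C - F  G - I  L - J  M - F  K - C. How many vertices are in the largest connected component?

6

E is isolated — a component by itself.
Starting from A we can reach A, B. That is one component of size 2.
Starting from C we can reach C, F, K, M. That is one component of size 4.
Starting from D we can reach D, G, H, I, J, L. That is one component of size 6.
The largest has 6 vertices.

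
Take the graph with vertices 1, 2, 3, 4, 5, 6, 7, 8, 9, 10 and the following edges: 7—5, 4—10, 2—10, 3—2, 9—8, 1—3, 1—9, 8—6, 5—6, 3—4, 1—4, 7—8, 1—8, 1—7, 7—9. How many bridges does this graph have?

The edges on the cycle 1-3-2-10-4-1 are not bridges since each lies on that cycle.
Every edge lies on some cycle, so there are no bridges.

0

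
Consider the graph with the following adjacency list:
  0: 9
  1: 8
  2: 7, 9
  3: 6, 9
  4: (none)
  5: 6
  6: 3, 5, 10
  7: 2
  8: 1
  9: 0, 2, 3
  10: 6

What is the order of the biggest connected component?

4 is isolated — a component by itself.
Starting from 1 we can reach 1, 8. That is one component of size 2.
Starting from 0 we can reach 0, 2, 3, 5, 6, 7, 9, 10. That is one component of size 8.
The largest has 8 vertices.

8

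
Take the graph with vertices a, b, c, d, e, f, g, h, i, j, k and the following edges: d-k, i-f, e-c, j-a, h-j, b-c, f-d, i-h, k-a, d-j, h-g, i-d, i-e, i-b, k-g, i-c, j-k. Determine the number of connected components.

Starting from a we can reach a, b, c, d, e, f, g, h, i, j, k. That is one component of size 11.
Total: 1 component.

1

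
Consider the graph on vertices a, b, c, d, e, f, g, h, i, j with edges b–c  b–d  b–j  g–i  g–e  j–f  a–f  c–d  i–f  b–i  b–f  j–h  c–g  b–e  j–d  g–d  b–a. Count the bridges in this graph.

The edges on the cycle b-c-g-e-b are not bridges since each lies on that cycle.
But removing j–h disconnects j from h — this is a bridge.

1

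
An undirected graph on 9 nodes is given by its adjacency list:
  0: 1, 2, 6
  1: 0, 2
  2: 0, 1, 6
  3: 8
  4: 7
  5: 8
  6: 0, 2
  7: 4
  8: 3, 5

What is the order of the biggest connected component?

4

Starting from 4 we can reach 4, 7. That is one component of size 2.
Starting from 3 we can reach 3, 5, 8. That is one component of size 3.
Starting from 0 we can reach 0, 1, 2, 6. That is one component of size 4.
The largest has 4 vertices.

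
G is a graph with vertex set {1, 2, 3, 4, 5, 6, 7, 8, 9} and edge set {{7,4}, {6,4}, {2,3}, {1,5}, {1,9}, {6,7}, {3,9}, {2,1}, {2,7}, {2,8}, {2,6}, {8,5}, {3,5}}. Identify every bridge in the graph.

The edges on the cycle 2-1-9-3-2 are not bridges since each lies on that cycle.
Every edge lies on some cycle, so there are no bridges.

none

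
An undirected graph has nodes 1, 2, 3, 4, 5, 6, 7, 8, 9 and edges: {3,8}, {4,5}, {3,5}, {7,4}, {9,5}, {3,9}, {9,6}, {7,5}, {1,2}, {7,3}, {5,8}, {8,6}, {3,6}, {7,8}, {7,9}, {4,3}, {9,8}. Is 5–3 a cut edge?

After removing 5–3, the path 5-7-3 still connects them, so the edge is not a bridge.

No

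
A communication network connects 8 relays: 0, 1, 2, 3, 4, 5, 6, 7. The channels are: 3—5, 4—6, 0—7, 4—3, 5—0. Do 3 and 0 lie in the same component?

From 3 we can reach 0, 3, 4, 5, 6, 7, which includes 0.

Yes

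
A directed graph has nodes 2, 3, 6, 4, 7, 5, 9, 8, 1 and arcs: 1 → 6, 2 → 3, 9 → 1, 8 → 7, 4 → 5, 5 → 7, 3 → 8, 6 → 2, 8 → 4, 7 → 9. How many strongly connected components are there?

{1, 2, 3, 4, 5, 6, 7, 8, 9} are all mutually reachable — one SCC of size 9.
That gives 1 strongly connected component.

1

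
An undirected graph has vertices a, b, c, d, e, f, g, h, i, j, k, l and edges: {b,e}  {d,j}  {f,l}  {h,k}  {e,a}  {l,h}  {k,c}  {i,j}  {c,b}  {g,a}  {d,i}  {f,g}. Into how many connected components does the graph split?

2

Starting from d we can reach d, i, j. That is one component of size 3.
Starting from a we can reach a, b, c, e, f, g, h, k, l. That is one component of size 9.
Total: 2 components.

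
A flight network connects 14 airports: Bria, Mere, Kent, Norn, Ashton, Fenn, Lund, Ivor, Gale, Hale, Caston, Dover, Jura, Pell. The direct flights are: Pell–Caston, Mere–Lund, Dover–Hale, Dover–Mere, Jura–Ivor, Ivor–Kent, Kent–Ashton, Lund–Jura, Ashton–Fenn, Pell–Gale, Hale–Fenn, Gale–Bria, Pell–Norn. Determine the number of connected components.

2

Starting from Bria we can reach Bria, Gale, Norn, Pell, Caston. That is one component of size 5.
Starting from Fenn we can reach Fenn, Hale, Ivor, Jura, Kent, Lund, Mere, Dover, Ashton. That is one component of size 9.
Total: 2 components.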